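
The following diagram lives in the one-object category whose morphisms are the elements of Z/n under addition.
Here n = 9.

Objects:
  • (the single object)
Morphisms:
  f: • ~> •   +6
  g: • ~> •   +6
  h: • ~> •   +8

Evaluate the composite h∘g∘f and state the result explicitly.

Answer: +2

Derivation:
  0 +6≡6 +6≡3 +8≡2  (mod 9)
result: +2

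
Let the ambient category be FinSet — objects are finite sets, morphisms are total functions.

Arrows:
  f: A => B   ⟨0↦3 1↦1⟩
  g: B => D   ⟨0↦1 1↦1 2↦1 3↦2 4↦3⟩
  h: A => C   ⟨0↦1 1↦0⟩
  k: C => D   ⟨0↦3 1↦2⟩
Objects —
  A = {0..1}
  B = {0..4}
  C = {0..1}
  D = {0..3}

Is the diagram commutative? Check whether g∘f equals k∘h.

1) trace f;g:
  0 f=>3 g=>2
  1 f=>1 g=>1
  composite₁ = ⟨0↦2 1↦1⟩
2) trace h;k:
  0 h=>1 k=>2
  1 h=>0 k=>3
  composite₂ = ⟨0↦2 1↦3⟩
Equal? differ; not commutative

Answer: DOES NOT COMMUTE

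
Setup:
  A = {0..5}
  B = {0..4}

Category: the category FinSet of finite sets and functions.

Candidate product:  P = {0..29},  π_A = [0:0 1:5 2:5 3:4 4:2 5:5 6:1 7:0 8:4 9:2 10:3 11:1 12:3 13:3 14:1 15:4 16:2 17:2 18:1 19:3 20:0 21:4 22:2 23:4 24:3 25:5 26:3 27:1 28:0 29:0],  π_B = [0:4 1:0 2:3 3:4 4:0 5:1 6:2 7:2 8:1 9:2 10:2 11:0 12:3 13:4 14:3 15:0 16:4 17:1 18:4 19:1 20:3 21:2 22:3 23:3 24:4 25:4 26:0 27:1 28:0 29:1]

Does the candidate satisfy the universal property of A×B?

Answer: NOT A VALID PRODUCT — duplicate pair at indices 13,24

Derivation:
|A|·|B| = 6·5 = 30;  |P| = 30
Check the pairing map k ↦ (π_A(k), π_B(k)):
  0 : (0,4)
  1 : (5,0)
  2 : (5,3)
  3 : (4,4)
  4 : (2,0)
  5 : (5,1)
  6 : (1,2)
  7 : (0,2)
  8 : (4,1)
  9 : (2,2)
  10 : (3,2)
  11 : (1,0)
  12 : (3,3)
  13 : (3,4)
  14 : (1,3)
  15 : (4,0)
  16 : (2,4)
  17 : (2,1)
  18 : (1,4)
  19 : (3,1)
  20 : (0,3)
  21 : (4,2)
  22 : (2,3)
  23 : (4,3)
  24 : (3,4)  ✗ repeats pair of k=13
  25 : (5,4)
  26 : (3,0)
  27 : (1,1)
  28 : (0,0)
  29 : (0,1)
distinct pairs in image: 29 / 30 needed
  → (3,4) hit at k=13 and k=24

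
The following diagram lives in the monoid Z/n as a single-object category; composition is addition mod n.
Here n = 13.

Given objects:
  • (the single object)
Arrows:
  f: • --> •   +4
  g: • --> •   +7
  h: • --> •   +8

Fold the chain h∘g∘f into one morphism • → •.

Answer: +6

Work:
  0 +4≡4 +7≡11 +8≡6  (mod 13)
composite: +6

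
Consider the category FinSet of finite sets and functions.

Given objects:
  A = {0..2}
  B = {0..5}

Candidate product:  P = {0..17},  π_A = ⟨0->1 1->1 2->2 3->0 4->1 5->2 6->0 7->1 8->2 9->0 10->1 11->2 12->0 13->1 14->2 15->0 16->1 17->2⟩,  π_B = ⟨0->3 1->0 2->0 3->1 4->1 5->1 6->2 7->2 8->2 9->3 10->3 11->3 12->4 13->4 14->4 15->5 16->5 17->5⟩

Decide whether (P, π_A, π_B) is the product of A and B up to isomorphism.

Answer: NOT A VALID PRODUCT — duplicate pair at indices 10,0

Derivation:
|A|·|B| = 3·6 = 18;  |P| = 18
Check the pairing map k ↦ (π_A(k), π_B(k)):
  0 -> (1,3)
  1 -> (1,0)
  2 -> (2,0)
  3 -> (0,1)
  4 -> (1,1)
  5 -> (2,1)
  6 -> (0,2)
  7 -> (1,2)
  8 -> (2,2)
  9 -> (0,3)
  10 -> (1,3)  ✗ repeats pair of k=0
  11 -> (2,3)
  12 -> (0,4)
  13 -> (1,4)
  14 -> (2,4)
  15 -> (0,5)
  16 -> (1,5)
  17 -> (2,5)
distinct pairs in image: 17 / 18 needed
  → (1,3) hit at k=0 and k=10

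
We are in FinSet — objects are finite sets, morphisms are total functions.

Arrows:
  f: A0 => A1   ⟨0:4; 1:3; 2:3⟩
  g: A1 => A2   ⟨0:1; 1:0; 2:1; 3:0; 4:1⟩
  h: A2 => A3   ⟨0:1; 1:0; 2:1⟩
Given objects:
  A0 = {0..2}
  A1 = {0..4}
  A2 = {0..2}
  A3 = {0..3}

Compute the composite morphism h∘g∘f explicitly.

  0 f=>4 g=>1 h=>0
  1 f=>3 g=>0 h=>1
  2 f=>3 g=>0 h=>1
composite: ⟨0:0; 1:1; 2:1⟩

Answer: ⟨0:0; 1:1; 2:1⟩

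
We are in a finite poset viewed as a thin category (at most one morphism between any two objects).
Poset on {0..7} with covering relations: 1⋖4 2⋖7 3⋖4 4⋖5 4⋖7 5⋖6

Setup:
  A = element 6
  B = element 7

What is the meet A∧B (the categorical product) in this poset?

Lower bounds of A=6 and B=7: {1,3,4}
  1 ⊑ 4
  3 ⊑ 4
  4 ⊑ 4
glb = 4

Answer: A∧B = 4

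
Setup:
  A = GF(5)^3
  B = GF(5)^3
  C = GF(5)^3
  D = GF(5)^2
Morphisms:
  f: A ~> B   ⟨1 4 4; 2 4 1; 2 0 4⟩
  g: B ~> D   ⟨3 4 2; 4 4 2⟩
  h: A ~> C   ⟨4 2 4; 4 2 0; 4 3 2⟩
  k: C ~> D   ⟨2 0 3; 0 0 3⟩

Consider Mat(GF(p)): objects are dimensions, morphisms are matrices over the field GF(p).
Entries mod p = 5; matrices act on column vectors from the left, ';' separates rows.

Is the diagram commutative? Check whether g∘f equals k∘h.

Answer: DOES NOT COMMUTE

Derivation:
1) trace f;g:
  e0=(1,0,0) f~>(1,2,2) g~>(0,1)
  e1=(0,1,0) f~>(4,4,0) g~>(3,2)
  e2=(0,0,1) f~>(4,1,4) g~>(4,3)
  ⟦path⟧₁ = ⟨0 3 4; 1 2 3⟩
2) trace h;k:
  e0=(1,0,0) h~>(4,4,4) k~>(0,2)
  e1=(0,1,0) h~>(2,2,3) k~>(3,4)
  e2=(0,0,1) h~>(4,0,2) k~>(4,1)
  ⟦path⟧₂ = ⟨0 3 4; 2 4 1⟩
Equal? distinct morphisms ✗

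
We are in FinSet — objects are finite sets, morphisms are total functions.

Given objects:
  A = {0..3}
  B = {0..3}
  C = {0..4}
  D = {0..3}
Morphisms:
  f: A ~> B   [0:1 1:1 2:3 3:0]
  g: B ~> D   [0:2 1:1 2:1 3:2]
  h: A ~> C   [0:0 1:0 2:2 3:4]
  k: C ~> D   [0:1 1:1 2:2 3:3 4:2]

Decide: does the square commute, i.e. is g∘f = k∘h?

Answer: COMMUTES

Derivation:
1) trace f;g:
  0 f~>1 g~>1
  1 f~>1 g~>1
  2 f~>3 g~>2
  3 f~>0 g~>2
  ⟦path⟧₁ = [0:1 1:1 2:2 3:2]
2) trace h;k:
  0 h~>0 k~>1
  1 h~>0 k~>1
  2 h~>2 k~>2
  3 h~>4 k~>2
  ⟦path⟧₂ = [0:1 1:1 2:2 3:2]
Equal? same morphism ✓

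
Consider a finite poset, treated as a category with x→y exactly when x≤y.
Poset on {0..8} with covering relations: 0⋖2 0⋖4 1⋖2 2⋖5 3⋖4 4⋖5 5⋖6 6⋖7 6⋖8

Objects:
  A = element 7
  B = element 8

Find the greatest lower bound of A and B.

Answer: A∧B = 6

Derivation:
Common predecessors of 7,8: {0,1,2,3,4,5,6}
  0 ⊑ 6
  1 ⊑ 6
  2 ⊑ 6
  3 ⊑ 6
  4 ⊑ 6
  5 ⊑ 6
  6 ⊑ 6
glb = 6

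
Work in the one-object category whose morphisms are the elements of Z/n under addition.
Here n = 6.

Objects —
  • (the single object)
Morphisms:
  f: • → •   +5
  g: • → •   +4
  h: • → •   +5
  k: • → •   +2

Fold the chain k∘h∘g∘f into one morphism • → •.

  0 +5≡5 +4≡3 +5≡2 +2≡4  (mod 6)
⟦path⟧: +4

Answer: +4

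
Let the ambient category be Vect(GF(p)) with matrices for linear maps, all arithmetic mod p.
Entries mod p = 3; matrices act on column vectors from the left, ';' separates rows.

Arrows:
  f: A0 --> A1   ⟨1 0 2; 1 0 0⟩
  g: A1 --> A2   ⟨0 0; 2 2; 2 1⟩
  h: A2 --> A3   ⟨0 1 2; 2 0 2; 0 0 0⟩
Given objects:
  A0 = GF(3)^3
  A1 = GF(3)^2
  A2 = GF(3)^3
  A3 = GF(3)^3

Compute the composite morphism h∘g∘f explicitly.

  e0=(1,0,0) f-->(1,1) g-->(0,1,0) h-->(1,0,0)
  e1=(0,1,0) f-->(0,0) g-->(0,0,0) h-->(0,0,0)
  e2=(0,0,1) f-->(2,0) g-->(0,1,1) h-->(0,2,0)
composite: ⟨1 0 0; 0 0 2; 0 0 0⟩

Answer: ⟨1 0 0; 0 0 2; 0 0 0⟩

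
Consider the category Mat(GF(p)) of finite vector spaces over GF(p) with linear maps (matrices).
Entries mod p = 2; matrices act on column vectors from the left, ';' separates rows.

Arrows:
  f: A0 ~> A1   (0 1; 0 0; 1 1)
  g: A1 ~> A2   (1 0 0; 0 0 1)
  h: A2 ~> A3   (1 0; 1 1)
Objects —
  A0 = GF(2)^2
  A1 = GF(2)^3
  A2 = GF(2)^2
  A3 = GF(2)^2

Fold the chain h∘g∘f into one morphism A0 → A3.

  e0=[1,0] f~>[0,0,1] g~>[0,1] h~>[0,1]
  e1=[0,1] f~>[1,0,1] g~>[1,1] h~>[1,0]
composite: (0 1; 1 0)

Answer: (0 1; 1 0)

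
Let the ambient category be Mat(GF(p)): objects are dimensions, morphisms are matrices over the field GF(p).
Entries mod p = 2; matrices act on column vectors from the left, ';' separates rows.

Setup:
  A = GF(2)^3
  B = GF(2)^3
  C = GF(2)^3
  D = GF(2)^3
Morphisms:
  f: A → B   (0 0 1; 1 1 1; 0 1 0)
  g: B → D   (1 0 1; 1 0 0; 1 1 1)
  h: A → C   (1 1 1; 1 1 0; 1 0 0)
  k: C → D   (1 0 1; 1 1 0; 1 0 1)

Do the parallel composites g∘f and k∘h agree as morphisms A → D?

Answer: DOES NOT COMMUTE

Derivation:
Path 1 = f;g:
  e0=(1,0,0) f→(0,1,0) g→(0,0,1)
  e1=(0,1,0) f→(0,1,1) g→(1,0,0)
  e2=(0,0,1) f→(1,1,0) g→(1,1,0)
  result₁ = (0 1 1; 0 0 1; 1 0 0)
Path 2 = h;k:
  e0=(1,0,0) h→(1,1,1) k→(0,0,0)
  e1=(0,1,0) h→(1,1,0) k→(1,0,1)
  e2=(0,0,1) h→(1,0,0) k→(1,1,1)
  result₂ = (0 1 1; 0 0 1; 0 1 1)
Equal? NO — does not commute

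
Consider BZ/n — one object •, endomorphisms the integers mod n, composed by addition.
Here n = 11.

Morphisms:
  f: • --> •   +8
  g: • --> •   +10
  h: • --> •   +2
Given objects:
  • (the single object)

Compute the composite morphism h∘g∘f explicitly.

  0 +8≡8 +10≡7 +2≡9  (mod 11)
composite: +9

Answer: +9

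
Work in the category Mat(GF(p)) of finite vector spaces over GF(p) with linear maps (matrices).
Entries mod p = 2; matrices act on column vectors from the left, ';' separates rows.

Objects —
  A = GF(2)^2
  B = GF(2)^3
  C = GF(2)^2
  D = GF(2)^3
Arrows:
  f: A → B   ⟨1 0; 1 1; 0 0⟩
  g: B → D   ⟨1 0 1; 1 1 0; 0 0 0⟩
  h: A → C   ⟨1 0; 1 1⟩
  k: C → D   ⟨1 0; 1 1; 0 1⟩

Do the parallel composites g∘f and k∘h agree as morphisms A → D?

Answer: DOES NOT COMMUTE

Derivation:
Along f;g (path 1):
  e0=(1,0) f→(1,1,0) g→(1,0,0)
  e1=(0,1) f→(0,1,0) g→(0,1,0)
  result₁ = ⟨1 0; 0 1; 0 0⟩
Along h;k (path 2):
  e0=(1,0) h→(1,1) k→(1,0,1)
  e1=(0,1) h→(0,1) k→(0,1,1)
  result₂ = ⟨1 0; 0 1; 1 1⟩
Equal? NO — does not commute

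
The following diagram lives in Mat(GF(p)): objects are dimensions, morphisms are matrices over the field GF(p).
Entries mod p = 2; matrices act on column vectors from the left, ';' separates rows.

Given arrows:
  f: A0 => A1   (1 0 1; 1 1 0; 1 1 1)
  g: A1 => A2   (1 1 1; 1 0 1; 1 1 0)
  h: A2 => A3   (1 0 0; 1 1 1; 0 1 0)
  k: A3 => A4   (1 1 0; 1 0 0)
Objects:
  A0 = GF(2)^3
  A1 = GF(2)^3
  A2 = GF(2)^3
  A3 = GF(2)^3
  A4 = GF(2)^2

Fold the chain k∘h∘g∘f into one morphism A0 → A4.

Answer: (0 0 1; 1 0 0)

Work:
  e0=[1,0,0] f=>[1,1,1] g=>[1,0,0] h=>[1,1,0] k=>[0,1]
  e1=[0,1,0] f=>[0,1,1] g=>[0,1,1] h=>[0,0,1] k=>[0,0]
  e2=[0,0,1] f=>[1,0,1] g=>[0,0,1] h=>[0,1,0] k=>[1,0]
result: (0 0 1; 1 0 0)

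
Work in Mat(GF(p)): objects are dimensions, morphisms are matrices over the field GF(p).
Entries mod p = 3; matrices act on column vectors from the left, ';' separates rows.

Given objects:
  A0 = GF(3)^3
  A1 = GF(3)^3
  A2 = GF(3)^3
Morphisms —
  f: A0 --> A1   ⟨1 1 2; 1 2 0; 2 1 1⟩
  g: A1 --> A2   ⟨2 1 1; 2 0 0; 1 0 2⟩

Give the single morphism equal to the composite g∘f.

  e0=[1,0,0] f-->[1,1,2] g-->[2,2,2]
  e1=[0,1,0] f-->[1,2,1] g-->[2,2,0]
  e2=[0,0,1] f-->[2,0,1] g-->[2,1,1]
result: ⟨2 2 2; 2 2 1; 2 0 1⟩

Answer: ⟨2 2 2; 2 2 1; 2 0 1⟩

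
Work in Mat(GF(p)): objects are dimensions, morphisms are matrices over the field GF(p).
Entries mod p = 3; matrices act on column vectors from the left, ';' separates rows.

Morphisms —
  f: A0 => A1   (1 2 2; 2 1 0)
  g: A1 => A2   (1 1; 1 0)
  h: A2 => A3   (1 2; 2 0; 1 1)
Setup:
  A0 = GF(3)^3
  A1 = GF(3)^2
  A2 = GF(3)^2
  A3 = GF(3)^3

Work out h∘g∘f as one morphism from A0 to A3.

  e0=⟨1,0,0⟩ f=>⟨1,2⟩ g=>⟨0,1⟩ h=>⟨2,0,1⟩
  e1=⟨0,1,0⟩ f=>⟨2,1⟩ g=>⟨0,2⟩ h=>⟨1,0,2⟩
  e2=⟨0,0,1⟩ f=>⟨2,0⟩ g=>⟨2,2⟩ h=>⟨0,1,1⟩
⟦path⟧: (2 1 0; 0 0 1; 1 2 1)

Answer: (2 1 0; 0 0 1; 1 2 1)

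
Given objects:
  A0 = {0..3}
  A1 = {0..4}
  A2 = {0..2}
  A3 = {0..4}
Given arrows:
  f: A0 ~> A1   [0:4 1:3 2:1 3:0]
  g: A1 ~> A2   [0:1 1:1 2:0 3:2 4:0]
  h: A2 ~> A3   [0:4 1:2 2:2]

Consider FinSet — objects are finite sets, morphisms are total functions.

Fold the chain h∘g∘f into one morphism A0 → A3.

  0 f~>4 g~>0 h~>4
  1 f~>3 g~>2 h~>2
  2 f~>1 g~>1 h~>2
  3 f~>0 g~>1 h~>2
composite: [0:4 1:2 2:2 3:2]

Answer: [0:4 1:2 2:2 3:2]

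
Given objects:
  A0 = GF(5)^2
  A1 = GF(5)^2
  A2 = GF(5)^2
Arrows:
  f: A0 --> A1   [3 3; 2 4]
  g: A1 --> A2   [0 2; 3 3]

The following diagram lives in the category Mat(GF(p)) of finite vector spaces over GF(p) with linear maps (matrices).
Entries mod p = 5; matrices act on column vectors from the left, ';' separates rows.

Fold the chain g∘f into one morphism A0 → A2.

Answer: [4 3; 0 1]

Work:
  e0=[1,0] f-->[3,2] g-->[4,0]
  e1=[0,1] f-->[3,4] g-->[3,1]
result: [4 3; 0 1]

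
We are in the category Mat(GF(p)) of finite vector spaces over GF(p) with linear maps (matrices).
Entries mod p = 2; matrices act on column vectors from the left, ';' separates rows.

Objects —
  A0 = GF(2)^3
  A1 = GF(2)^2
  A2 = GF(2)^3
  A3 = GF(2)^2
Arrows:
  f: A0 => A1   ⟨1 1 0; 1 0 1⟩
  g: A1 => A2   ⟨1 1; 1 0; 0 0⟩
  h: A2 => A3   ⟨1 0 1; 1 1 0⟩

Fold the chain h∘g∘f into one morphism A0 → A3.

Answer: ⟨0 1 1; 1 0 1⟩

Work:
  e0=(1,0,0) f=>(1,1) g=>(0,1,0) h=>(0,1)
  e1=(0,1,0) f=>(1,0) g=>(1,1,0) h=>(1,0)
  e2=(0,0,1) f=>(0,1) g=>(1,0,0) h=>(1,1)
result: ⟨0 1 1; 1 0 1⟩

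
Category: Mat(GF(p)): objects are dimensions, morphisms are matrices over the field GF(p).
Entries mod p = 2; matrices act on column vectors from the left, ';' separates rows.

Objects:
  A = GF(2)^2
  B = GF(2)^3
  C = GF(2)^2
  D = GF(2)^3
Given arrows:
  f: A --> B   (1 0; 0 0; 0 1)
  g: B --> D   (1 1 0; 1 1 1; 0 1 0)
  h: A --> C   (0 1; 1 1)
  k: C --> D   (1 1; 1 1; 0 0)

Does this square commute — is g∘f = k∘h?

Answer: DOES NOT COMMUTE

Trace:
Path 1 = f;g:
  e0=(1,0) f-->(1,0,0) g-->(1,1,0)
  e1=(0,1) f-->(0,0,1) g-->(0,1,0)
  ⟦path⟧₁ = (1 0; 1 1; 0 0)
Path 2 = h;k:
  e0=(1,0) h-->(0,1) k-->(1,1,0)
  e1=(0,1) h-->(1,1) k-->(0,0,0)
  ⟦path⟧₂ = (1 0; 1 0; 0 0)
Equal? differ; not commutative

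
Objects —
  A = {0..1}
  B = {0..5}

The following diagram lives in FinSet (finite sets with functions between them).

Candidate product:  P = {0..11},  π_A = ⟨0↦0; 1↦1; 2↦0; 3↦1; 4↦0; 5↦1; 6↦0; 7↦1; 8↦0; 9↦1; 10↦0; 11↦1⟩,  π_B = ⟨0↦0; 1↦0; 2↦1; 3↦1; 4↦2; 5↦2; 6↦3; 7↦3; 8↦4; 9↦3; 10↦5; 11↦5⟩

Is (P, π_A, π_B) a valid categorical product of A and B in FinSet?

Answer: NOT A VALID PRODUCT — duplicate pair at indices 7,9

Work:
|A|·|B| = 2·6 = 12;  |P| = 12
Check the pairing map k ↦ (π_A(k), π_B(k)):
  0 ↦ (0,0)
  1 ↦ (1,0)
  2 ↦ (0,1)
  3 ↦ (1,1)
  4 ↦ (0,2)
  5 ↦ (1,2)
  6 ↦ (0,3)
  7 ↦ (1,3)
  8 ↦ (0,4)
  9 ↦ (1,3)  ✗ repeats pair of k=7
  10 ↦ (0,5)
  11 ↦ (1,5)
distinct pairs in image: 11 / 12 needed
  → (1,3) hit at k=7 and k=9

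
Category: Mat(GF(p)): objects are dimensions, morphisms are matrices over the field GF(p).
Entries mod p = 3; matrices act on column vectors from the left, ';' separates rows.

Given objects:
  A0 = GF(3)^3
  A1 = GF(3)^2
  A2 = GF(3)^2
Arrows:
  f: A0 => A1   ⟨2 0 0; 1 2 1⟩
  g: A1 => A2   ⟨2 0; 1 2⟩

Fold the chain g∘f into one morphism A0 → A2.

  e0=[1,0,0] f=>[2,1] g=>[1,1]
  e1=[0,1,0] f=>[0,2] g=>[0,1]
  e2=[0,0,1] f=>[0,1] g=>[0,2]
result: ⟨1 0 0; 1 1 2⟩

Answer: ⟨1 0 0; 1 1 2⟩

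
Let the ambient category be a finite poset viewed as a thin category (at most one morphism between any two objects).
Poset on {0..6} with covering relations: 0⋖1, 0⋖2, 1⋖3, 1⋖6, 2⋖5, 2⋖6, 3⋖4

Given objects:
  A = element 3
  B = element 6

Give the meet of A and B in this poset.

Common predecessors of 3,6: {0,1}
  0 ⊑ 1
  1 ⊑ 1
glb = 1

Answer: A∧B = 1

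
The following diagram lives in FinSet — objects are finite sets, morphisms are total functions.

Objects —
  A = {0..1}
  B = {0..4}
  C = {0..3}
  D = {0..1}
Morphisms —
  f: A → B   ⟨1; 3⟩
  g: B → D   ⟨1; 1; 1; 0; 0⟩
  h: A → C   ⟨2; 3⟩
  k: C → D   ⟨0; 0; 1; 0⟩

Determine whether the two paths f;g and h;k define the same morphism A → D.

Answer: COMMUTES

Work:
Along f;g (path 1):
  0 f→1 g→1
  1 f→3 g→0
  composite₁ = ⟨1; 0⟩
Along h;k (path 2):
  0 h→2 k→1
  1 h→3 k→0
  composite₂ = ⟨1; 0⟩
Equal? YES — commutes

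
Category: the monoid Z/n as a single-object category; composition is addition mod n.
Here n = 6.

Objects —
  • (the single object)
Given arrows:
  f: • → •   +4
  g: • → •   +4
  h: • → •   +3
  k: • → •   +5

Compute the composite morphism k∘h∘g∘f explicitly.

Answer: +4

Trace:
  0 +4≡4 +4≡2 +3≡5 +5≡4  (mod 6)
composite: +4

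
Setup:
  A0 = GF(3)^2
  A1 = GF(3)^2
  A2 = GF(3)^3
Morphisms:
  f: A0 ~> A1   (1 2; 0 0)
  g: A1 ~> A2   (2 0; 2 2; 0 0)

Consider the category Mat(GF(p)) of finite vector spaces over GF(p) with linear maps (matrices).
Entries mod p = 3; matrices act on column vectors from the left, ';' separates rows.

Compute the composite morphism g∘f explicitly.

  e0=⟨1,0⟩ f~>⟨1,0⟩ g~>⟨2,2,0⟩
  e1=⟨0,1⟩ f~>⟨2,0⟩ g~>⟨1,1,0⟩
⟦path⟧: (2 1; 2 1; 0 0)

Answer: (2 1; 2 1; 0 0)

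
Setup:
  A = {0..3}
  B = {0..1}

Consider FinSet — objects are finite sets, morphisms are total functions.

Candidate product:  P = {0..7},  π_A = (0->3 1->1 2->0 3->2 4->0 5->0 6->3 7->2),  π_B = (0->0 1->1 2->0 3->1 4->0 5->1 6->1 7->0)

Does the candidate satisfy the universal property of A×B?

|A|·|B| = 4·2 = 8;  |P| = 8
Check the pairing map k ↦ (π_A(k), π_B(k)):
  0 -> (3,0)
  1 -> (1,1)
  2 -> (0,0)
  3 -> (2,1)
  4 -> (0,0)  ✗ repeats pair of k=2
  5 -> (0,1)
  6 -> (3,1)
  7 -> (2,0)
distinct pairs in image: 7 / 8 needed
  → (0,0) hit at k=2 and k=4

Answer: NOT A VALID PRODUCT — duplicate pair at indices 4,2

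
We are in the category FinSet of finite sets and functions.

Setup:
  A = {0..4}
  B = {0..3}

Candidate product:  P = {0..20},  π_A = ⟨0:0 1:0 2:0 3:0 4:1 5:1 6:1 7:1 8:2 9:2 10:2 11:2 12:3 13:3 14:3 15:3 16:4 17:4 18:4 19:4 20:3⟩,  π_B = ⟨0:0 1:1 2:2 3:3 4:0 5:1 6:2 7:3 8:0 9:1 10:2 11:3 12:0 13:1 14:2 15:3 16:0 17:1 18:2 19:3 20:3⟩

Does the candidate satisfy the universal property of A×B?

|A|·|B| = 5·4 = 20;  |P| = 21
  → cardinalities differ; no bijection possible.

Answer: NOT A VALID PRODUCT — |P|=21 ≠ |A|·|B|=20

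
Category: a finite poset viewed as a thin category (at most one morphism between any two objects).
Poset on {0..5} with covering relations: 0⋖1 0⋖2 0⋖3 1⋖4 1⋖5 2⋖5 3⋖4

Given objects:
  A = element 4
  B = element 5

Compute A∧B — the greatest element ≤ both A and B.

Answer: A∧B = 1

Work:
Common predecessors of 4,5: {0,1}
  0 <= 1
  1 <= 1
glb = 1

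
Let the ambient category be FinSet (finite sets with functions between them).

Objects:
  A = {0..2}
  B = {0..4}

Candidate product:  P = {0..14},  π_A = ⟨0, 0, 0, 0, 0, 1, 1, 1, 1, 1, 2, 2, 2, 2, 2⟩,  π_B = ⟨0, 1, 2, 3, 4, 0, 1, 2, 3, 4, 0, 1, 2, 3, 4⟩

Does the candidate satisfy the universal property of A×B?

Answer: VALID PRODUCT

Trace:
|A|·|B| = 3·5 = 15;  |P| = 15
Check the pairing map k ↦ (π_A(k), π_B(k)):
  0 ↦ (0,0)
  1 ↦ (0,1)
  2 ↦ (0,2)
  3 ↦ (0,3)
  4 ↦ (0,4)
  5 ↦ (1,0)
  6 ↦ (1,1)
  7 ↦ (1,2)
  8 ↦ (1,3)
  9 ↦ (1,4)
  10 ↦ (2,0)
  11 ↦ (2,1)
  12 ↦ (2,2)
  13 ↦ (2,3)
  14 ↦ (2,4)
distinct pairs in image: 15 / 15 needed
  → bijection onto A×B; projections well-typed.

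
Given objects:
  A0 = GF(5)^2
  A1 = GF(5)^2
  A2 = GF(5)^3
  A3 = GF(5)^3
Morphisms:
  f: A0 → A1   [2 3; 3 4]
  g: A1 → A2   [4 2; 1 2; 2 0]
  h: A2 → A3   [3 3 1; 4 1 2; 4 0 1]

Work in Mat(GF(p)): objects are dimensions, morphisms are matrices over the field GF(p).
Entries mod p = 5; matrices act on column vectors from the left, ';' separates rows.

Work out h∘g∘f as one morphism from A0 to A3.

Answer: [0 4; 2 3; 0 1]

Derivation:
  e0=[1,0] f→[2,3] g→[4,3,4] h→[0,2,0]
  e1=[0,1] f→[3,4] g→[0,1,1] h→[4,3,1]
composite: [0 4; 2 3; 0 1]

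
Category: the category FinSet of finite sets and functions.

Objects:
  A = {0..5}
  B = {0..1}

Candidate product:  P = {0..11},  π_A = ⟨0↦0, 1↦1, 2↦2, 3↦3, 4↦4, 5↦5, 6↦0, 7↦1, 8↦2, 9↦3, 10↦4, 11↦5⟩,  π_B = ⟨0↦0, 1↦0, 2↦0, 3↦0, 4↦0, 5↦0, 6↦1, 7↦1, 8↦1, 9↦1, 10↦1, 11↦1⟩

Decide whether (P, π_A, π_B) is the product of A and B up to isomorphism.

|A|·|B| = 6·2 = 12;  |P| = 12
Check the pairing map k ↦ (π_A(k), π_B(k)):
  0 ↦ (0,0)
  1 ↦ (1,0)
  2 ↦ (2,0)
  3 ↦ (3,0)
  4 ↦ (4,0)
  5 ↦ (5,0)
  6 ↦ (0,1)
  7 ↦ (1,1)
  8 ↦ (2,1)
  9 ↦ (3,1)
  10 ↦ (4,1)
  11 ↦ (5,1)
distinct pairs in image: 12 / 12 needed
  → bijection onto A×B; projections well-typed.

Answer: VALID PRODUCT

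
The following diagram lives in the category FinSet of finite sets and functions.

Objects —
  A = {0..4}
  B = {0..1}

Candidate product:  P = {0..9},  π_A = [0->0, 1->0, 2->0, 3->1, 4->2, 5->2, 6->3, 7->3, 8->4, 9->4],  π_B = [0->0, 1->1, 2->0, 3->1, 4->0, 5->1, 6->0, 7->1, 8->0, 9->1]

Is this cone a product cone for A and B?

|A|·|B| = 5·2 = 10;  |P| = 10
Check the pairing map k ↦ (π_A(k), π_B(k)):
  0 -> (0,0)
  1 -> (0,1)
  2 -> (0,0)  ✗ repeats pair of k=0
  3 -> (1,1)
  4 -> (2,0)
  5 -> (2,1)
  6 -> (3,0)
  7 -> (3,1)
  8 -> (4,0)
  9 -> (4,1)
distinct pairs in image: 9 / 10 needed
  → (0,0) hit at k=0 and k=2

Answer: NOT A VALID PRODUCT — duplicate pair at indices 0,2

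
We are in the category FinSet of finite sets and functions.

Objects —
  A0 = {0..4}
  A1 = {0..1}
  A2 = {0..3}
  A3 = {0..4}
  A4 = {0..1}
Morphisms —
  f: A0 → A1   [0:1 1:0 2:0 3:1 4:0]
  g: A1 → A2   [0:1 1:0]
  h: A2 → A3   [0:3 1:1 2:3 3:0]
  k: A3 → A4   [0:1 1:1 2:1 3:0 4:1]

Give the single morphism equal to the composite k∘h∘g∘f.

Answer: [0:0 1:1 2:1 3:0 4:1]

Derivation:
  0 f→1 g→0 h→3 k→0
  1 f→0 g→1 h→1 k→1
  2 f→0 g→1 h→1 k→1
  3 f→1 g→0 h→3 k→0
  4 f→0 g→1 h→1 k→1
composite: [0:0 1:1 2:1 3:0 4:1]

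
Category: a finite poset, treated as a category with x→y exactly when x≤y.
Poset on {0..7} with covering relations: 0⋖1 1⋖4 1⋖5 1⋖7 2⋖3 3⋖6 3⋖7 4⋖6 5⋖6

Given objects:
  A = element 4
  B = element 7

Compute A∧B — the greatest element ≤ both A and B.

Lower bounds of A=4 and B=7: {0,1}
  0 ⊑ 1
  1 ⊑ 1
glb = 1

Answer: A∧B = 1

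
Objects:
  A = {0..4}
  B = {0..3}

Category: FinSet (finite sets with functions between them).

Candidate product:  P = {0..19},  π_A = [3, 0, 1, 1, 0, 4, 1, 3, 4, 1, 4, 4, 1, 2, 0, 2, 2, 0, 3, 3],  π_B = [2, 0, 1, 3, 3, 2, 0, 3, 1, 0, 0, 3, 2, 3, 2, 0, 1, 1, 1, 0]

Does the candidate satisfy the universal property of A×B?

Answer: NOT A VALID PRODUCT — duplicate pair at indices 6,9

Derivation:
|A|·|B| = 5·4 = 20;  |P| = 20
Check the pairing map k ↦ (π_A(k), π_B(k)):
  0 : (3,2)
  1 : (0,0)
  2 : (1,1)
  3 : (1,3)
  4 : (0,3)
  5 : (4,2)
  6 : (1,0)
  7 : (3,3)
  8 : (4,1)
  9 : (1,0)  ✗ repeats pair of k=6
  10 : (4,0)
  11 : (4,3)
  12 : (1,2)
  13 : (2,3)
  14 : (0,2)
  15 : (2,0)
  16 : (2,1)
  17 : (0,1)
  18 : (3,1)
  19 : (3,0)
distinct pairs in image: 19 / 20 needed
  → (1,0) hit at k=6 and k=9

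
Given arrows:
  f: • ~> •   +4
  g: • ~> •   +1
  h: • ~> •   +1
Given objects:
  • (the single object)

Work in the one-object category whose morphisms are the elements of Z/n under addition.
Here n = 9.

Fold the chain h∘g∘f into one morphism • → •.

Answer: +6

Derivation:
  0 +4≡4 +1≡5 +1≡6  (mod 9)
result: +6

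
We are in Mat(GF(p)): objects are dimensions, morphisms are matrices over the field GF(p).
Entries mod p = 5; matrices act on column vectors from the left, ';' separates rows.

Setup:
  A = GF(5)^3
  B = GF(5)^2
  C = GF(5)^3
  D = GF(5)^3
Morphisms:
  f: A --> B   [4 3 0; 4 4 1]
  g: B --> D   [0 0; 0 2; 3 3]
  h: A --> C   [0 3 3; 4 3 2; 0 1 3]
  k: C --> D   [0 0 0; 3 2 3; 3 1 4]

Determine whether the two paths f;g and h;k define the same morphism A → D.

1) trace f;g:
  e0=⟨1,0,0⟩ f-->⟨4,4⟩ g-->⟨0,3,4⟩
  e1=⟨0,1,0⟩ f-->⟨3,4⟩ g-->⟨0,3,1⟩
  e2=⟨0,0,1⟩ f-->⟨0,1⟩ g-->⟨0,2,3⟩
  composite₁ = [0 0 0; 3 3 2; 4 1 3]
2) trace h;k:
  e0=⟨1,0,0⟩ h-->⟨0,4,0⟩ k-->⟨0,3,4⟩
  e1=⟨0,1,0⟩ h-->⟨3,3,1⟩ k-->⟨0,3,1⟩
  e2=⟨0,0,1⟩ h-->⟨3,2,3⟩ k-->⟨0,2,3⟩
  composite₂ = [0 0 0; 3 3 2; 4 1 3]
Equal? same morphism ✓

Answer: COMMUTES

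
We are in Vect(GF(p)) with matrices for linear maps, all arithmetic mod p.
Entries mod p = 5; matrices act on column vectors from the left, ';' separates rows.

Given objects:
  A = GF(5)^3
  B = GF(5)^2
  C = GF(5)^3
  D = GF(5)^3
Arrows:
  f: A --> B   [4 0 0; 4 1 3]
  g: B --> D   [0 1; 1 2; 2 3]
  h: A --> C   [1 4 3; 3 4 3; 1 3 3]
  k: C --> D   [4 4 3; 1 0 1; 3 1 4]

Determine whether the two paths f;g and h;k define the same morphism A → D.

Answer: COMMUTES

Derivation:
Along f;g (path 1):
  e0=⟨1,0,0⟩ f-->⟨4,4⟩ g-->⟨4,2,0⟩
  e1=⟨0,1,0⟩ f-->⟨0,1⟩ g-->⟨1,2,3⟩
  e2=⟨0,0,1⟩ f-->⟨0,3⟩ g-->⟨3,1,4⟩
  composite₁ = [4 1 3; 2 2 1; 0 3 4]
Along h;k (path 2):
  e0=⟨1,0,0⟩ h-->⟨1,3,1⟩ k-->⟨4,2,0⟩
  e1=⟨0,1,0⟩ h-->⟨4,4,3⟩ k-->⟨1,2,3⟩
  e2=⟨0,0,1⟩ h-->⟨3,3,3⟩ k-->⟨3,1,4⟩
  composite₂ = [4 1 3; 2 2 1; 0 3 4]
Equal? same morphism ✓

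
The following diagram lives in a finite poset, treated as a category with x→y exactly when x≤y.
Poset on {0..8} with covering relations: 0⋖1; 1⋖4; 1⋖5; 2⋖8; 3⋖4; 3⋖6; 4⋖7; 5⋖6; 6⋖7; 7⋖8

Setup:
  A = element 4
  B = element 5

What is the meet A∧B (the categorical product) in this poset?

Answer: A∧B = 1

Derivation:
{x : x<=A ∧ x<=B} = {0,1}  (A=4, B=5)
  0 <= 1
  1 <= 1
glb = 1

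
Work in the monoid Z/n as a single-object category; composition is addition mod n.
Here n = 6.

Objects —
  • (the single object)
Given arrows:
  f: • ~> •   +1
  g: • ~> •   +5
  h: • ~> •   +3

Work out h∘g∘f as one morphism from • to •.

Answer: +3

Derivation:
  0 +1≡1 +5≡0 +3≡3  (mod 6)
composite: +3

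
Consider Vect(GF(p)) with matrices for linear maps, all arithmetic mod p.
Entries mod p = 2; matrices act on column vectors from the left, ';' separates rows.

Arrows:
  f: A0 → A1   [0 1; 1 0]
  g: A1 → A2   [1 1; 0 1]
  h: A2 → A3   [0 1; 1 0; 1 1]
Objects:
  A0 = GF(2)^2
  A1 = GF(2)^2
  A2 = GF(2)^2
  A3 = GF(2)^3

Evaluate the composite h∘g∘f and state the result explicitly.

  e0=[1,0] f→[0,1] g→[1,1] h→[1,1,0]
  e1=[0,1] f→[1,0] g→[1,0] h→[0,1,1]
result: [1 0; 1 1; 0 1]

Answer: [1 0; 1 1; 0 1]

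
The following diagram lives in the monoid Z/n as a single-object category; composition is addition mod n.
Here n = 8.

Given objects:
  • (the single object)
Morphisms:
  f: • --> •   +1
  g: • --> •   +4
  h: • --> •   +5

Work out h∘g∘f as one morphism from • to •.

Answer: +2

Trace:
  0 +1≡1 +4≡5 +5≡2  (mod 8)
composite: +2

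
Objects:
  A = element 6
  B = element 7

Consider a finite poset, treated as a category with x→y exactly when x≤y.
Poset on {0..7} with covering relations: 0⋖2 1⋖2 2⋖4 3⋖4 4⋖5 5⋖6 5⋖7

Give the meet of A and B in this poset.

Lower bounds of A=6 and B=7: {0,1,2,3,4,5}
  0 ⊑ 5
  1 ⊑ 5
  2 ⊑ 5
  3 ⊑ 5
  4 ⊑ 5
  5 ⊑ 5
glb = 5

Answer: A∧B = 5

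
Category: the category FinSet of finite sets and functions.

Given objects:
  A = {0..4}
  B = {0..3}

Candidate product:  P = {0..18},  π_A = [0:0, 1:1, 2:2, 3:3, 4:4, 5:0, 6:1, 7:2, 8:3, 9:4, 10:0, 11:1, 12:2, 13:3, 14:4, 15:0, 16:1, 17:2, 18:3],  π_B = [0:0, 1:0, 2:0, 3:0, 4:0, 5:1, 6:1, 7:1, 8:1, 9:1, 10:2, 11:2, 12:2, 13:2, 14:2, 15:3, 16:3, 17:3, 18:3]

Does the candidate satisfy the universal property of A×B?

|A|·|B| = 5·4 = 20;  |P| = 19
  → cardinalities differ; no bijection possible.

Answer: NOT A VALID PRODUCT — |P|=19 ≠ |A|·|B|=20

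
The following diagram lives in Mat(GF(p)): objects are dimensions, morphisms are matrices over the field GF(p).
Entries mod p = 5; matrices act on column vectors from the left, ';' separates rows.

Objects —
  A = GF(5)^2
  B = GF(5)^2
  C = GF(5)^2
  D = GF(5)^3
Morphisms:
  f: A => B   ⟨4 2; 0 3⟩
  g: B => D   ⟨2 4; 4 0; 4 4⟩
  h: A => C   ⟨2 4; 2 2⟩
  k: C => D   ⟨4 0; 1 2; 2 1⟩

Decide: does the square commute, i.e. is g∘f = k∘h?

Along f;g (path 1):
  e0=[1,0] f=>[4,0] g=>[3,1,1]
  e1=[0,1] f=>[2,3] g=>[1,3,0]
  composite₁ = ⟨3 1; 1 3; 1 0⟩
Along h;k (path 2):
  e0=[1,0] h=>[2,2] k=>[3,1,1]
  e1=[0,1] h=>[4,2] k=>[1,3,0]
  composite₂ = ⟨3 1; 1 3; 1 0⟩
Equal? equal; square commutes

Answer: COMMUTES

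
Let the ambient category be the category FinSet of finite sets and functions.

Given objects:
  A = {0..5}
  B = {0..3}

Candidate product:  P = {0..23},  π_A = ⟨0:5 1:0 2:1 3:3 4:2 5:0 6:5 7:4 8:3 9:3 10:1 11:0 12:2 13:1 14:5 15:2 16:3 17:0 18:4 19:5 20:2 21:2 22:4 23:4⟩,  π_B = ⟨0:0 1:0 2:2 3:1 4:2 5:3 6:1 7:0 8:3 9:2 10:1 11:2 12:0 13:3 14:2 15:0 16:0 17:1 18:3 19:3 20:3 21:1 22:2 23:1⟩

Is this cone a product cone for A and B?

Answer: NOT A VALID PRODUCT — duplicate pair at indices 15,12

Derivation:
|A|·|B| = 6·4 = 24;  |P| = 24
Check the pairing map k ↦ (π_A(k), π_B(k)):
  0 : (5,0)
  1 : (0,0)
  2 : (1,2)
  3 : (3,1)
  4 : (2,2)
  5 : (0,3)
  6 : (5,1)
  7 : (4,0)
  8 : (3,3)
  9 : (3,2)
  10 : (1,1)
  11 : (0,2)
  12 : (2,0)
  13 : (1,3)
  14 : (5,2)
  15 : (2,0)  ✗ repeats pair of k=12
  16 : (3,0)
  17 : (0,1)
  18 : (4,3)
  19 : (5,3)
  20 : (2,3)
  21 : (2,1)
  22 : (4,2)
  23 : (4,1)
distinct pairs in image: 23 / 24 needed
  → (2,0) hit at k=12 and k=15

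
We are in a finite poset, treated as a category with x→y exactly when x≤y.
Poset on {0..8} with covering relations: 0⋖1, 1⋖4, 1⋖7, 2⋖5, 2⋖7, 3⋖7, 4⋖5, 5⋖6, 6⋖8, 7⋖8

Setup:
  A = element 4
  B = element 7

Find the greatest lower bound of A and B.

Answer: A∧B = 1

Trace:
{x : x⊑A ∧ x⊑B} = {0,1}  (A=4, B=7)
  0 ⊑ 1
  1 ⊑ 1
glb = 1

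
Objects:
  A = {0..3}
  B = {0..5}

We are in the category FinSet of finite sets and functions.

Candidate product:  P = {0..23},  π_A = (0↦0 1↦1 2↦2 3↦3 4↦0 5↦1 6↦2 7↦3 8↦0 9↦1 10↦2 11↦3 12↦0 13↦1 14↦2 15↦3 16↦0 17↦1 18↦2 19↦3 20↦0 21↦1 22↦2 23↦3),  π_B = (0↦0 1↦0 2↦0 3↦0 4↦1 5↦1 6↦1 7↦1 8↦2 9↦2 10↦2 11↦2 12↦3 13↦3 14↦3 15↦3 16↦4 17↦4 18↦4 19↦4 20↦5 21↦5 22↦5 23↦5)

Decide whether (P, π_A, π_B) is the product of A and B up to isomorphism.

Answer: VALID PRODUCT

Derivation:
|A|·|B| = 4·6 = 24;  |P| = 24
Check the pairing map k ↦ (π_A(k), π_B(k)):
  0 ↦ (0,0)
  1 ↦ (1,0)
  2 ↦ (2,0)
  3 ↦ (3,0)
  4 ↦ (0,1)
  5 ↦ (1,1)
  6 ↦ (2,1)
  7 ↦ (3,1)
  8 ↦ (0,2)
  9 ↦ (1,2)
  10 ↦ (2,2)
  11 ↦ (3,2)
  12 ↦ (0,3)
  13 ↦ (1,3)
  14 ↦ (2,3)
  15 ↦ (3,3)
  16 ↦ (0,4)
  17 ↦ (1,4)
  18 ↦ (2,4)
  19 ↦ (3,4)
  20 ↦ (0,5)
  21 ↦ (1,5)
  22 ↦ (2,5)
  23 ↦ (3,5)
distinct pairs in image: 24 / 24 needed
  → bijection onto A×B; projections well-typed.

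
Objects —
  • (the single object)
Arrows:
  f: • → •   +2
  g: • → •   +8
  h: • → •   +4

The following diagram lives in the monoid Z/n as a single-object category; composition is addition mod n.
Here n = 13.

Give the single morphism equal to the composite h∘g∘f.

Answer: +1

Derivation:
  0 +2≡2 +8≡10 +4≡1  (mod 13)
⟦path⟧: +1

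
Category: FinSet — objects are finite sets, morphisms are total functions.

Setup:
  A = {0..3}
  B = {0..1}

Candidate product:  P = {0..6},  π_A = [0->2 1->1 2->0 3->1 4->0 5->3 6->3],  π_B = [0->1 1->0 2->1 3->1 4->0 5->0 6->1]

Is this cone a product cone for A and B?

|A|·|B| = 4·2 = 8;  |P| = 7
  → cardinalities differ; no bijection possible.

Answer: NOT A VALID PRODUCT — |P|=7 ≠ |A|·|B|=8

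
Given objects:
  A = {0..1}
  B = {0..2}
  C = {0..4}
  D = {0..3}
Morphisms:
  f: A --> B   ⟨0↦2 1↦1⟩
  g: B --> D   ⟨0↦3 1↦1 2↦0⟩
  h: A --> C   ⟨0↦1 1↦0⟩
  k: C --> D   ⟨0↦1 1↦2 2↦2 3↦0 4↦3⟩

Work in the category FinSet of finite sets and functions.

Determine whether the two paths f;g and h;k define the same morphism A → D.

1) trace f;g:
  0 f-->2 g-->0
  1 f-->1 g-->1
  ⟦path⟧₁ = ⟨0↦0 1↦1⟩
2) trace h;k:
  0 h-->1 k-->2
  1 h-->0 k-->1
  ⟦path⟧₂ = ⟨0↦2 1↦1⟩
Equal? differ; not commutative

Answer: DOES NOT COMMUTE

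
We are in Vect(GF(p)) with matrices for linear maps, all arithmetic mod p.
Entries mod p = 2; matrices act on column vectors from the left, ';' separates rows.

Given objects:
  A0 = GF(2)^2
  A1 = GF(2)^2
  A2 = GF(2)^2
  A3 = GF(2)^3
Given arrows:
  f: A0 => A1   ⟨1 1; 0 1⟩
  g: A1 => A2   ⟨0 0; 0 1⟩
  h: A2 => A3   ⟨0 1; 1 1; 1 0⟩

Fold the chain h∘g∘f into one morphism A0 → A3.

Answer: ⟨0 1; 0 1; 0 0⟩

Trace:
  e0=[1,0] f=>[1,0] g=>[0,0] h=>[0,0,0]
  e1=[0,1] f=>[1,1] g=>[0,1] h=>[1,1,0]
result: ⟨0 1; 0 1; 0 0⟩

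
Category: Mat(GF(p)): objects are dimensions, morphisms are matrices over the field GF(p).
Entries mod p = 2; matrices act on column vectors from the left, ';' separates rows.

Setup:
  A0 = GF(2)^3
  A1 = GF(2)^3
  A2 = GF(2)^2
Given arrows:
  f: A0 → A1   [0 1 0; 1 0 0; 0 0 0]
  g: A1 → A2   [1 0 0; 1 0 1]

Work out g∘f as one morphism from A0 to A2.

  e0=(1,0,0) f→(0,1,0) g→(0,0)
  e1=(0,1,0) f→(1,0,0) g→(1,1)
  e2=(0,0,1) f→(0,0,0) g→(0,0)
result: [0 1 0; 0 1 0]

Answer: [0 1 0; 0 1 0]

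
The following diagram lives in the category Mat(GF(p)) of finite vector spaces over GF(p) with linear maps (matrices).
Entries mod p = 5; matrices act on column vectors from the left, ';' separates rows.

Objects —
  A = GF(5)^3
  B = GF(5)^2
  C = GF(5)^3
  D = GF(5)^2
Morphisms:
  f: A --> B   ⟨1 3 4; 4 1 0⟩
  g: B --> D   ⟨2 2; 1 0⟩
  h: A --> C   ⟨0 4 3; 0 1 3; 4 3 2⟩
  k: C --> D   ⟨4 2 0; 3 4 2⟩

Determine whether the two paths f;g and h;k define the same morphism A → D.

Answer: DOES NOT COMMUTE

Derivation:
1) trace f;g:
  e0=(1,0,0) f-->(1,4) g-->(0,1)
  e1=(0,1,0) f-->(3,1) g-->(3,3)
  e2=(0,0,1) f-->(4,0) g-->(3,4)
  composite₁ = ⟨0 3 3; 1 3 4⟩
2) trace h;k:
  e0=(1,0,0) h-->(0,0,4) k-->(0,3)
  e1=(0,1,0) h-->(4,1,3) k-->(3,2)
  e2=(0,0,1) h-->(3,3,2) k-->(3,0)
  composite₂ = ⟨0 3 3; 3 2 0⟩
Equal? distinct morphisms ✗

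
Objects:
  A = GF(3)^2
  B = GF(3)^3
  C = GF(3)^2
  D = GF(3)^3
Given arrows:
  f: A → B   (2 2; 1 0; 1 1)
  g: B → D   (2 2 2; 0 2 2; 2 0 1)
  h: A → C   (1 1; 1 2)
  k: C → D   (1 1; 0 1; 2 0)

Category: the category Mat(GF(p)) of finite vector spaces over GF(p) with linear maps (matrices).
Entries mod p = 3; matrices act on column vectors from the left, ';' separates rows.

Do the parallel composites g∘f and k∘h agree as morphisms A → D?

Answer: COMMUTES

Derivation:
Along f;g (path 1):
  e0=[1,0] f→[2,1,1] g→[2,1,2]
  e1=[0,1] f→[2,0,1] g→[0,2,2]
  result₁ = (2 0; 1 2; 2 2)
Along h;k (path 2):
  e0=[1,0] h→[1,1] k→[2,1,2]
  e1=[0,1] h→[1,2] k→[0,2,2]
  result₂ = (2 0; 1 2; 2 2)
Equal? equal; square commutes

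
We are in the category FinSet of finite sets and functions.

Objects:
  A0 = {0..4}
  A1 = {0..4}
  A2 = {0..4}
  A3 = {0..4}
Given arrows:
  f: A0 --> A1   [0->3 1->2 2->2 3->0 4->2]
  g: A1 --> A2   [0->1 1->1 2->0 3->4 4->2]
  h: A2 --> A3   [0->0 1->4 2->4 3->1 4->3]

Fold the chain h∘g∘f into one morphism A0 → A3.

  0 f-->3 g-->4 h-->3
  1 f-->2 g-->0 h-->0
  2 f-->2 g-->0 h-->0
  3 f-->0 g-->1 h-->4
  4 f-->2 g-->0 h-->0
⟦path⟧: [0->3 1->0 2->0 3->4 4->0]

Answer: [0->3 1->0 2->0 3->4 4->0]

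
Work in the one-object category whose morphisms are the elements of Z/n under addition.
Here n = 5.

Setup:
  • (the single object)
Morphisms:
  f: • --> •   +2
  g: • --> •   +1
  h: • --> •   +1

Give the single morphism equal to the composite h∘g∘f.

Answer: +4

Work:
  0 +2≡2 +1≡3 +1≡4  (mod 5)
result: +4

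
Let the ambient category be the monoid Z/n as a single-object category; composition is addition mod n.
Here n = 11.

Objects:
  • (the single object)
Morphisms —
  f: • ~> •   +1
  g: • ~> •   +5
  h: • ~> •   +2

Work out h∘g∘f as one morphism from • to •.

Answer: +8

Trace:
  0 +1≡1 +5≡6 +2≡8  (mod 11)
⟦path⟧: +8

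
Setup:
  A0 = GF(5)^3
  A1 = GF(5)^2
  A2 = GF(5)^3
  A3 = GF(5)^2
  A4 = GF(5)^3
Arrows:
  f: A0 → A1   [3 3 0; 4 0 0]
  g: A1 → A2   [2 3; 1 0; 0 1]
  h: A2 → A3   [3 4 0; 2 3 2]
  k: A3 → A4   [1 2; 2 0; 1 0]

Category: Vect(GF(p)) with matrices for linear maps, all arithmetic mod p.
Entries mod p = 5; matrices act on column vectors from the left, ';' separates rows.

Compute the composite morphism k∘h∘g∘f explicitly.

  e0=[1,0,0] f→[3,4] g→[3,3,4] h→[1,3] k→[2,2,1]
  e1=[0,1,0] f→[3,0] g→[1,3,0] h→[0,1] k→[2,0,0]
  e2=[0,0,1] f→[0,0] g→[0,0,0] h→[0,0] k→[0,0,0]
composite: [2 2 0; 2 0 0; 1 0 0]

Answer: [2 2 0; 2 0 0; 1 0 0]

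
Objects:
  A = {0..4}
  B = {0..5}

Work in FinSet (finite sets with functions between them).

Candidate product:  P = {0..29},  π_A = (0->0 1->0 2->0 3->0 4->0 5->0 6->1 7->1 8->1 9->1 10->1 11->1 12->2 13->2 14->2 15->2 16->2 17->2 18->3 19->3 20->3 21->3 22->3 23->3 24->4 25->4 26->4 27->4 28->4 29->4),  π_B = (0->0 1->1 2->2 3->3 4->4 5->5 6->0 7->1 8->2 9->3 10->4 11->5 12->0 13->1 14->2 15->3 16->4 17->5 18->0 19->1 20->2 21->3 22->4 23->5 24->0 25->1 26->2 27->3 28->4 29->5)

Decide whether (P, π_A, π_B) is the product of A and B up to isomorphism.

Answer: VALID PRODUCT

Derivation:
|A|·|B| = 5·6 = 30;  |P| = 30
Check the pairing map k ↦ (π_A(k), π_B(k)):
  0 -> (0,0)
  1 -> (0,1)
  2 -> (0,2)
  3 -> (0,3)
  4 -> (0,4)
  5 -> (0,5)
  6 -> (1,0)
  7 -> (1,1)
  8 -> (1,2)
  9 -> (1,3)
  10 -> (1,4)
  11 -> (1,5)
  12 -> (2,0)
  13 -> (2,1)
  14 -> (2,2)
  15 -> (2,3)
  16 -> (2,4)
  17 -> (2,5)
  18 -> (3,0)
  19 -> (3,1)
  20 -> (3,2)
  21 -> (3,3)
  22 -> (3,4)
  23 -> (3,5)
  24 -> (4,0)
  25 -> (4,1)
  26 -> (4,2)
  27 -> (4,3)
  28 -> (4,4)
  29 -> (4,5)
distinct pairs in image: 30 / 30 needed
  → bijection onto A×B; projections well-typed.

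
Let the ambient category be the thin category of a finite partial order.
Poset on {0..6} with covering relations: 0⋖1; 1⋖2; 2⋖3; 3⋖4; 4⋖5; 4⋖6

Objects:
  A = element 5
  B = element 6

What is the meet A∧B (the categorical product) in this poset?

Answer: A∧B = 4

Trace:
{x : x≤A ∧ x≤B} = {0,1,2,3,4}  (A=5, B=6)
  0 ≤ 4
  1 ≤ 4
  2 ≤ 4
  3 ≤ 4
  4 ≤ 4
glb = 4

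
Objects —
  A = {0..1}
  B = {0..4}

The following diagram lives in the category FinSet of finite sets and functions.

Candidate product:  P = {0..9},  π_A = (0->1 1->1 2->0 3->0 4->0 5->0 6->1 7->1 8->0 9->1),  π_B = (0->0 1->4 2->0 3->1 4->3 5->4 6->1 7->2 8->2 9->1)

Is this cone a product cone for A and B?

|A|·|B| = 2·5 = 10;  |P| = 10
Check the pairing map k ↦ (π_A(k), π_B(k)):
  0 -> (1,0)
  1 -> (1,4)
  2 -> (0,0)
  3 -> (0,1)
  4 -> (0,3)
  5 -> (0,4)
  6 -> (1,1)
  7 -> (1,2)
  8 -> (0,2)
  9 -> (1,1)  ✗ repeats pair of k=6
distinct pairs in image: 9 / 10 needed
  → (1,1) hit at k=6 and k=9

Answer: NOT A VALID PRODUCT — duplicate pair at indices 9,6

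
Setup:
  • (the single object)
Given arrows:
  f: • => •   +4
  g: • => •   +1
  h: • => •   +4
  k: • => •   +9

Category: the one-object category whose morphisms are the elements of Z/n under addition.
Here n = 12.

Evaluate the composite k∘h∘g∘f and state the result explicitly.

  0 +4≡4 +1≡5 +4≡9 +9≡6  (mod 12)
⟦path⟧: +6

Answer: +6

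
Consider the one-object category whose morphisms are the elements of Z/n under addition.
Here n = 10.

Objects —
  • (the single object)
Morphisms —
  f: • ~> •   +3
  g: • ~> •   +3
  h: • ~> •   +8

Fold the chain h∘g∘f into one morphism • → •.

  0 +3≡3 +3≡6 +8≡4  (mod 10)
composite: +4

Answer: +4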